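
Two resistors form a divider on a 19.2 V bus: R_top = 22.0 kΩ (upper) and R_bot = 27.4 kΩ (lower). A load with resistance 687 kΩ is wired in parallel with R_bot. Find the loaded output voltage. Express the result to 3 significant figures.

The load sits in parallel with R_bot: R_bot‖R_L = (27.4 × 687) / (27.4 + 687) = 26.35 kΩ.
V_out = 19.2 × 26.35 / (22.0 + 26.35) = 19.2 × 26.35/48.35 = 10.5 V.
(Unloaded it would have been 10.6 V.)

V_out ≈ 10.5 V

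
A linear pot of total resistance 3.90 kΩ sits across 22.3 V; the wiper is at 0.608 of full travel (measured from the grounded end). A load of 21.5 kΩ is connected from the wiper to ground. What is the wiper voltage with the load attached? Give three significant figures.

V ≈ 13.0 V

The wiper splits the pot into (1−α)R = 1.529 kΩ above and αR = 2.371 kΩ below.
Lower section ‖ load = 2.136 kΩ.
V_wiper = 22.3 × 2.136/(1.529 + 2.136) = 13.0 V.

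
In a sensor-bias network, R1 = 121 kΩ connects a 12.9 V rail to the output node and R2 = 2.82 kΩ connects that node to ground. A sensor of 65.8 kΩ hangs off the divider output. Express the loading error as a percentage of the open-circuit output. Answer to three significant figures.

4.02 %

The divider's output (Thévenin) resistance is R1‖R2 = 2.756 kΩ.
Fractional drop under load = R_th/(R_th + R_L) = 2.756 / (2.756 + 65.8) = 0.04020.
So the output falls by 4.02 %.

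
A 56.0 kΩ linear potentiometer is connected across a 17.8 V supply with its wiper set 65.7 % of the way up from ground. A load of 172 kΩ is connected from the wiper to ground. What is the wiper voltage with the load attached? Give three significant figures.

V ≈ 10.9 V

The wiper splits the pot into (1−α)R = 19.21 kΩ above and αR = 36.79 kΩ below.
Lower section ‖ load = 30.31 kΩ.
V_wiper = 17.8 × 30.31/(19.21 + 30.31) = 10.9 V.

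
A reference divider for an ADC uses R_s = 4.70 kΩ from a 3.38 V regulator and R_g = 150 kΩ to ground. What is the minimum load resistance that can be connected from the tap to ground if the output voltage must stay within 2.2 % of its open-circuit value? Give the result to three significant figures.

R_L(min) ≈ 203 kΩ

Output resistance R_th = R_s‖R_g = (4.70 × 150)/154.7 = 4.557 kΩ.
The fractional drop is R_th/(R_th + R_L); requiring this ≤ 0.0220 gives R_L ≥ R_th(1/0.0220 − 1) = 4.557 × 44.45 = 203 kΩ.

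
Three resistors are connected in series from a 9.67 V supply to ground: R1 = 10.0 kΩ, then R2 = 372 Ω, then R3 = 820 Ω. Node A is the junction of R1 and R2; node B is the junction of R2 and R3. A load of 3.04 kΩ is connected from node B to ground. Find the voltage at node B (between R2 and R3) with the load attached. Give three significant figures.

V ≈ 0.567 V

At node B, R3 is in parallel with the load: R3‖R_L = 645.8 Ω.
Below node A the resistance is R2 + (R3‖R_L) = 1018 Ω, so V_A = 9.67 × 1018/11020 = 0.8933 V.
Then V_B = V_A × (R3‖R_L)/(R2 + R3‖R_L) = 0.8933 × 645.8/1018 = 0.567 V.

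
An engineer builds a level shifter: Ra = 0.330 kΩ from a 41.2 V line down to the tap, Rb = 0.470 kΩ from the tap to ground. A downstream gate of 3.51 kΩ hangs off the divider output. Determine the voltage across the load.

The load sits in parallel with Rb: Rb‖R_L = (470 × 3510) / (470 + 3510) = 414.5 Ω.
V_out = 41.2 × 414.5 / (330 + 414.5) = 41.2 × 414.5/744.5 = 22.9 V.

V_out ≈ 22.9 V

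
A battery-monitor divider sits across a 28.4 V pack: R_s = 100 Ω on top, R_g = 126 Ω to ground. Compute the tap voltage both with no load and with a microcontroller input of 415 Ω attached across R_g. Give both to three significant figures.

Unloaded: 15.8 V; loaded: 14.0 V

Open-circuit: V = 28.4 × 126/(100 + 126) = 15.8 V.
With the load, R_g becomes R_g‖R_L = 96.65 Ω, so V = 28.4 × 96.65/196.7 = 14.0 V.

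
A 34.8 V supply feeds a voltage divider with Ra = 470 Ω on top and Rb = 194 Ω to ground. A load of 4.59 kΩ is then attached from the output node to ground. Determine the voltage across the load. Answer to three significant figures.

V_out ≈ 9.87 V

The load sits in parallel with Rb: Rb‖R_L = (194 × 4590) / (194 + 4590) = 186.1 Ω.
V_out = 34.8 × 186.1 / (470 + 186.1) = 34.8 × 186.1/656.1 = 9.87 V.
(Unloaded it would have been 10.2 V.)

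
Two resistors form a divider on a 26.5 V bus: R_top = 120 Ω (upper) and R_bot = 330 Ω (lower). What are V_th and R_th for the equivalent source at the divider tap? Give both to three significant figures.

V_th is the open-circuit tap voltage: 26.5 × 330/(120 + 330) = 19.4 V.
With the supply zeroed, R_top and R_bot appear in parallel from the tap: R_th = R_top‖R_bot = (120 × 330)/450.0 = 88.0 Ω.

V_th = 19.4 V, R_th = 88.0 Ω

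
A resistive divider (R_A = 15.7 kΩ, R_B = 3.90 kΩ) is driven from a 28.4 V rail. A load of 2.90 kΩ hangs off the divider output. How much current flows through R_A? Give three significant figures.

R_B‖R_L = 1.663 kΩ, so the source sees R_A + R_B‖R_L = 17.36 kΩ.
I = 28.4 V / 17.36 kΩ = 1.64 mA.

I ≈ 1.64 mA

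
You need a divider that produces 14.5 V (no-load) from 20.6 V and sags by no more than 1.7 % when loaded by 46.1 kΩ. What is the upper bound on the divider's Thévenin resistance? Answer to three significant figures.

R_th ≤ 797 Ω

Loading drop = R_th/(R_th + R_L) ≤ 0.0170, so R_th ≤ R_L · ε/(1−ε) = 46.1 kΩ × 0.0170/0.9830 = 797 Ω.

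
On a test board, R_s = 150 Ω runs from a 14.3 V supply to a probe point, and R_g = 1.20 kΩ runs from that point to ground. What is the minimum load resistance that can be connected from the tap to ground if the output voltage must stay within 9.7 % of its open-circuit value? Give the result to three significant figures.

Output resistance R_th = R_s‖R_g = (150 × 1200)/1350 = 133.3 Ω.
The fractional drop is R_th/(R_th + R_L); requiring this ≤ 0.0970 gives R_L ≥ R_th(1/0.0970 − 1) = 133.3 × 9.309 = 1.24 kΩ.

R_L(min) ≈ 1.24 kΩ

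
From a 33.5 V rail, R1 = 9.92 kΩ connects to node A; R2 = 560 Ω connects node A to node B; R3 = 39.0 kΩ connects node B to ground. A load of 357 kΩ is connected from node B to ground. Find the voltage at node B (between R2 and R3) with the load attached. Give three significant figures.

V ≈ 25.8 V

At node B, R3 is in parallel with the load: R3‖R_L = 35160 Ω.
Below node A the resistance is R2 + (R3‖R_L) = 35720 Ω, so V_A = 33.5 × 35720/45640 = 26.22 V.
Then V_B = V_A × (R3‖R_L)/(R2 + R3‖R_L) = 26.22 × 35160/35720 = 25.8 V.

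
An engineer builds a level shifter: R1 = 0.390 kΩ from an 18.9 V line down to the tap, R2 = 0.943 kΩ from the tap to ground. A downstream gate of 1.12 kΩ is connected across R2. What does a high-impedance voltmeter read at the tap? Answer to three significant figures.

The load sits in parallel with R2: R2‖R_L = (943 × 1120) / (943 + 1120) = 512.0 Ω.
V_out = 18.9 × 512.0 / (390 + 512.0) = 18.9 × 512.0/902.0 = 10.7 V.

V_out ≈ 10.7 V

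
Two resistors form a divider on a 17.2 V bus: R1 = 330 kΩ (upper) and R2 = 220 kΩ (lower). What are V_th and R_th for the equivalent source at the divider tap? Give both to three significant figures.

V_th = 6.88 V, R_th = 132 kΩ

V_th is the open-circuit tap voltage: 17.2 × 220/(330 + 220) = 6.88 V.
With the supply zeroed, R1 and R2 appear in parallel from the tap: R_th = R1‖R2 = (330 × 220)/550.0 = 132 kΩ.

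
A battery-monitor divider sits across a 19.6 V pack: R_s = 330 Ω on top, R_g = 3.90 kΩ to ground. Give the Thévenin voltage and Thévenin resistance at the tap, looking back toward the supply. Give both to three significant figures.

V_th is the open-circuit tap voltage: 19.6 × 3900/(330 + 3900) = 18.1 V.
With the supply zeroed, R_s and R_g appear in parallel from the tap: R_th = R_s‖R_g = (330 × 3900)/4230 = 304 Ω.

V_th = 18.1 V, R_th = 304 Ω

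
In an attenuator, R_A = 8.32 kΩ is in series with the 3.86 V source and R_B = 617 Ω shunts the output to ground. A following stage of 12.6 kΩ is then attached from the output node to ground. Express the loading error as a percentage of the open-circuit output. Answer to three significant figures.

The divider's output (Thévenin) resistance is R_A‖R_B = 574.4 Ω.
Fractional drop under load = R_th/(R_th + R_L) = 574.4 / (574.4 + 12600) = 0.04360.
So the output falls by 4.36 %.

4.36 %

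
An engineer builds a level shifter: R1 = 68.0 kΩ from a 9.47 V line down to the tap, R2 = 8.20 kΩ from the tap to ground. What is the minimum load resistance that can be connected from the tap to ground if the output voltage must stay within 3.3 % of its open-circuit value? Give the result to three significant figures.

R_L(min) ≈ 214 kΩ

Output resistance R_th = R1‖R2 = (68.0 × 8.20)/76.20 = 7.318 kΩ.
The fractional drop is R_th/(R_th + R_L); requiring this ≤ 0.0330 gives R_L ≥ R_th(1/0.0330 − 1) = 7.318 × 29.30 = 214 kΩ.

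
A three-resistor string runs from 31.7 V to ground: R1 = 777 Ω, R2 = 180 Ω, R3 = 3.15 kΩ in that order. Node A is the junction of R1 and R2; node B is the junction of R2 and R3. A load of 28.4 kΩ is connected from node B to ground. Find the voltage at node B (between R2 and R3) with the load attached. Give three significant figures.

V ≈ 23.7 V

At node B, R3 is in parallel with the load: R3‖R_L = 2835 Ω.
Below node A the resistance is R2 + (R3‖R_L) = 3015 Ω, so V_A = 31.7 × 3015/3792 = 25.21 V.
Then V_B = V_A × (R3‖R_L)/(R2 + R3‖R_L) = 25.21 × 2835/3015 = 23.7 V.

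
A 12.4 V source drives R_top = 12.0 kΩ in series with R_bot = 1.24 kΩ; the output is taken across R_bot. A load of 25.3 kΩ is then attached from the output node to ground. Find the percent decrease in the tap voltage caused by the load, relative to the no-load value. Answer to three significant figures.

4.25 %

The divider's output (Thévenin) resistance is R_top‖R_bot = 1.124 kΩ.
Fractional drop under load = R_th/(R_th + R_L) = 1.124 / (1.124 + 25.3) = 0.04253.
So the output falls by 4.25 %.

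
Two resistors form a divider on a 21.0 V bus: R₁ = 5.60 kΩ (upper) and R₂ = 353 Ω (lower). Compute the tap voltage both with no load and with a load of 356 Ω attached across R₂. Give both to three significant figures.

Unloaded: 1.25 V; loaded: 0.644 V

Open-circuit: V = 21.0 × 353/(5600 + 353) = 1.25 V.
With the load, R₂ becomes R₂‖R_L = 177.2 Ω, so V = 21.0 × 177.2/5777 = 0.644 V.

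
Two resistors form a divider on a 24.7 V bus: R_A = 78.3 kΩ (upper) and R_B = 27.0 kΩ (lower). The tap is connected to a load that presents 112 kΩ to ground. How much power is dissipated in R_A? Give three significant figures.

P ≈ 4.77 mW

Total resistance from the source is R_A + (R_B‖R_L) = 100.1 kΩ, so I = 24.7/100.1 kΩ = 0.2469 mA.
P = I²·R_A = (0.2469 mA)² × 78.3 kΩ = 4.77 mW.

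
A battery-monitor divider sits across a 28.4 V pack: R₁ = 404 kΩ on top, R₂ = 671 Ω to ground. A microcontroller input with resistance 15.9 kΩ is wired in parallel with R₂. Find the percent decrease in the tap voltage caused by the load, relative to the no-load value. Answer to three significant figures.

4.04 %

The divider's output (Thévenin) resistance is R₁‖R₂ = 669.9 Ω.
Fractional drop under load = R_th/(R_th + R_L) = 669.9 / (669.9 + 15900) = 0.04043.
So the output falls by 4.04 %.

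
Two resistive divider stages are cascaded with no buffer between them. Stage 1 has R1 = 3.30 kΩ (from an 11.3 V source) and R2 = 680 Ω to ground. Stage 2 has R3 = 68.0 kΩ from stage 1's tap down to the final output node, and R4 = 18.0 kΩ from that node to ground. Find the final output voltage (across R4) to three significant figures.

V_out ≈ 0.401 V

Stage 2 presents R3+R4 = 86000 Ω as a load on stage 1's tap.
Stage 1's lower leg becomes R2‖(R3+R4) = 674.7 Ω, so V_mid = 11.3 × 674.7/3975 = 1.918 V.
Stage 2 is itself unloaded: V_out = V_mid × R4/(R3+R4) = 1.918 × 18000/86000 = 0.401 V.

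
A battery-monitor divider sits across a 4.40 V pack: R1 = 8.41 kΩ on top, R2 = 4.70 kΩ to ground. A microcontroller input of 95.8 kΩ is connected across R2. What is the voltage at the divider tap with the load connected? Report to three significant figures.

The load sits in parallel with R2: R2‖R_L = (4.70 × 95.8) / (4.70 + 95.8) = 4.480 kΩ.
V_out = 4.40 × 4.480 / (8.41 + 4.480) = 4.40 × 4.480/12.89 = 1.53 V.

V_out ≈ 1.53 V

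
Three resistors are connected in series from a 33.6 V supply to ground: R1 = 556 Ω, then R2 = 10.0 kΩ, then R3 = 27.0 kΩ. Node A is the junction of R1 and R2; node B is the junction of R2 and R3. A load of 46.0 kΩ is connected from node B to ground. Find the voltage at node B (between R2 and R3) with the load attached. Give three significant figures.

V ≈ 20.7 V

At node B, R3 is in parallel with the load: R3‖R_L = 17010 Ω.
Below node A the resistance is R2 + (R3‖R_L) = 27010 Ω, so V_A = 33.6 × 27010/27570 = 32.92 V.
Then V_B = V_A × (R3‖R_L)/(R2 + R3‖R_L) = 32.92 × 17010/27010 = 20.7 V.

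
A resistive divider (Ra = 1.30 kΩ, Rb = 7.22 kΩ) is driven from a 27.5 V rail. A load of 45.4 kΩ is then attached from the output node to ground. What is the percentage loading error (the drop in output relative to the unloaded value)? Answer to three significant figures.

2.37 %

The divider's output (Thévenin) resistance is Ra‖Rb = 1.102 kΩ.
Fractional drop under load = R_th/(R_th + R_L) = 1.102 / (1.102 + 45.4) = 0.02369.
So the output falls by 2.37 %.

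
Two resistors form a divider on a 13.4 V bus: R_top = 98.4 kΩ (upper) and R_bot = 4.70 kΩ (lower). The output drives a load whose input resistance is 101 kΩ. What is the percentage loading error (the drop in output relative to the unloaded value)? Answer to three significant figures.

4.25 %

The divider's output (Thévenin) resistance is R_top‖R_bot = 4.486 kΩ.
Fractional drop under load = R_th/(R_th + R_L) = 4.486 / (4.486 + 101) = 0.04252.
So the output falls by 4.25 %.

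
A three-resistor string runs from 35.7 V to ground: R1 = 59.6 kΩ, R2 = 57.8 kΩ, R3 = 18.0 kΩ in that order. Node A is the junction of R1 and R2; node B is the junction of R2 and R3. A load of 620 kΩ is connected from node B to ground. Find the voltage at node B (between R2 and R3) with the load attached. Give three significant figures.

V ≈ 4.63 V

At node B, R3 is in parallel with the load: R3‖R_L = 17.49 kΩ.
Below node A the resistance is R2 + (R3‖R_L) = 75.29 kΩ, so V_A = 35.7 × 75.29/134.9 = 19.93 V.
Then V_B = V_A × (R3‖R_L)/(R2 + R3‖R_L) = 19.93 × 17.49/75.29 = 4.63 V.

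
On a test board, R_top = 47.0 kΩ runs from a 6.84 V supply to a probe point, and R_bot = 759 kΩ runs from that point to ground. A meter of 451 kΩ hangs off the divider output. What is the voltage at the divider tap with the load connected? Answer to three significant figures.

The load sits in parallel with R_bot: R_bot‖R_L = (759 × 451) / (759 + 451) = 282.9 kΩ.
V_out = 6.84 × 282.9 / (47.0 + 282.9) = 6.84 × 282.9/329.9 = 5.87 V.
(Unloaded it would have been 6.44 V.)

V_out ≈ 5.87 V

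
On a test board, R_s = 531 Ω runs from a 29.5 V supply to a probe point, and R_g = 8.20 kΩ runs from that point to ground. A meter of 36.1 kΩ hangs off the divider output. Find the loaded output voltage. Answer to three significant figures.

The load sits in parallel with R_g: R_g‖R_L = (8200 × 36100) / (8200 + 36100) = 6682 Ω.
V_out = 29.5 × 6682 / (531 + 6682) = 29.5 × 6682/7213 = 27.3 V.
(Unloaded it would have been 27.7 V.)

V_out ≈ 27.3 V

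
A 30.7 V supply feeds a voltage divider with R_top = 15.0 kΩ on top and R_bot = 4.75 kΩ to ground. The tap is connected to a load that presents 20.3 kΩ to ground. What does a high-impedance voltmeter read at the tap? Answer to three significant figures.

V_out ≈ 6.27 V

The load sits in parallel with R_bot: R_bot‖R_L = (4.75 × 20.3) / (4.75 + 20.3) = 3.849 kΩ.
V_out = 30.7 × 3.849 / (15.0 + 3.849) = 30.7 × 3.849/18.85 = 6.27 V.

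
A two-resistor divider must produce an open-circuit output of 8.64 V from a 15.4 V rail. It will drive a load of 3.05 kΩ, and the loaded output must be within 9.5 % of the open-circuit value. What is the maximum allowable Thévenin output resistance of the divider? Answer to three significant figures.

R_th ≤ 320 Ω

Loading drop = R_th/(R_th + R_L) ≤ 0.0950, so R_th ≤ R_L · ε/(1−ε) = 3.05 kΩ × 0.0950/0.9050 = 320 Ω.
(Any R1, R2 with R2/(R1+R2) = 0.561 and R1‖R2 ≤ 320 Ω will meet the spec.)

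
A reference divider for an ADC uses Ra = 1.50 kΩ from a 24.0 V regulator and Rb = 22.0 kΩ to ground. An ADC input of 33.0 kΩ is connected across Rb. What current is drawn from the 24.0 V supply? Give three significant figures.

Rb‖R_L = 13.20 kΩ, so the source sees Ra + Rb‖R_L = 14.70 kΩ.
I = 24.0 V / 14.70 kΩ = 1.63 mA.

I ≈ 1.63 mA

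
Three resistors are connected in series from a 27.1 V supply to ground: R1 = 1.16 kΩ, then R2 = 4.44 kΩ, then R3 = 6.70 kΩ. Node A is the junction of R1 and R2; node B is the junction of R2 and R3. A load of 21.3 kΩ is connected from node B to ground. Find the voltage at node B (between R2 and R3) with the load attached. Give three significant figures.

At node B, R3 is in parallel with the load: R3‖R_L = 5.097 kΩ.
Below node A the resistance is R2 + (R3‖R_L) = 9.537 kΩ, so V_A = 27.1 × 9.537/10.70 = 24.16 V.
Then V_B = V_A × (R3‖R_L)/(R2 + R3‖R_L) = 24.16 × 5.097/9.537 = 12.9 V.

V ≈ 12.9 V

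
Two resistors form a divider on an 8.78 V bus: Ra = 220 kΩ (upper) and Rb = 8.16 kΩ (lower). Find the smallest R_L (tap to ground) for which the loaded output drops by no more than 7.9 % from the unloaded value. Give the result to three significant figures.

R_L(min) ≈ 91.7 kΩ

Output resistance R_th = Ra‖Rb = (220 × 8.16)/228.2 = 7.868 kΩ.
The fractional drop is R_th/(R_th + R_L); requiring this ≤ 0.0790 gives R_L ≥ R_th(1/0.0790 − 1) = 7.868 × 11.66 = 91.7 kΩ.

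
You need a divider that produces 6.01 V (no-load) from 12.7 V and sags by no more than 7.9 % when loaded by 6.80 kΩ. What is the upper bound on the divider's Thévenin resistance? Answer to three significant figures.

R_th ≤ 583 Ω

Loading drop = R_th/(R_th + R_L) ≤ 0.0790, so R_th ≤ R_L · ε/(1−ε) = 6.80 kΩ × 0.0790/0.9210 = 583 Ω.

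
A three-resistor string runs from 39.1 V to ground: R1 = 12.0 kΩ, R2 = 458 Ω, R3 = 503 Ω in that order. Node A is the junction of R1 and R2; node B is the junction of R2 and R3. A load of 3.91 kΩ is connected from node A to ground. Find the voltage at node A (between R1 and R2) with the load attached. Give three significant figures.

V ≈ 2.36 V

Below node A the series string R2+R3 = 961.0 Ω sits in parallel with the 3910 Ω load: 771.4 Ω.
V_A = 39.1 × 771.4/(12000 + 771.4) = 2.36 V.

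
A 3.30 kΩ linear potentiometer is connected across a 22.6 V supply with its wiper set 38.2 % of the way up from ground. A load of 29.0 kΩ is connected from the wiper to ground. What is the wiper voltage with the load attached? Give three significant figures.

V ≈ 8.41 V

The wiper splits the pot into (1−α)R = 2.039 kΩ above and αR = 1.261 kΩ below.
Lower section ‖ load = 1.208 kΩ.
V_wiper = 22.6 × 1.208/(2.039 + 1.208) = 8.41 V.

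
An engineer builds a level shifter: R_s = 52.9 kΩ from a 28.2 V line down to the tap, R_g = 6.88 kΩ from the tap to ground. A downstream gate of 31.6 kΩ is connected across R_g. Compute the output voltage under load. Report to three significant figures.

V_out ≈ 2.72 V

The load sits in parallel with R_g: R_g‖R_L = (6.88 × 31.6) / (6.88 + 31.6) = 5.650 kΩ.
V_out = 28.2 × 5.650 / (52.9 + 5.650) = 28.2 × 5.650/58.55 = 2.72 V.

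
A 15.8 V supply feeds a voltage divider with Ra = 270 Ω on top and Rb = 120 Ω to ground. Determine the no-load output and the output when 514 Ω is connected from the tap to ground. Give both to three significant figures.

Open-circuit: V = 15.8 × 120/(270 + 120) = 4.86 V.
With the load, Rb becomes Rb‖R_L = 97.29 Ω, so V = 15.8 × 97.29/367.3 = 4.19 V.

Unloaded: 4.86 V; loaded: 4.19 V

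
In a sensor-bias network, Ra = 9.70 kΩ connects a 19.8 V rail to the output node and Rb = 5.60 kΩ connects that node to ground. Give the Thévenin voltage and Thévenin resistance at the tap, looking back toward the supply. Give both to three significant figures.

V_th = 7.25 V, R_th = 3.55 kΩ

V_th is the open-circuit tap voltage: 19.8 × 5.60/(9.70 + 5.60) = 7.25 V.
With the supply zeroed, Ra and Rb appear in parallel from the tap: R_th = Ra‖Rb = (9.70 × 5.60)/15.30 = 3.55 kΩ.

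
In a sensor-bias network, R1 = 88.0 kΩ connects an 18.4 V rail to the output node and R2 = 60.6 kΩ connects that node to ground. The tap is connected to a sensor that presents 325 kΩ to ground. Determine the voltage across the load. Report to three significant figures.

V_out ≈ 6.76 V

The load sits in parallel with R2: R2‖R_L = (60.6 × 325) / (60.6 + 325) = 51.08 kΩ.
V_out = 18.4 × 51.08 / (88.0 + 51.08) = 18.4 × 51.08/139.1 = 6.76 V.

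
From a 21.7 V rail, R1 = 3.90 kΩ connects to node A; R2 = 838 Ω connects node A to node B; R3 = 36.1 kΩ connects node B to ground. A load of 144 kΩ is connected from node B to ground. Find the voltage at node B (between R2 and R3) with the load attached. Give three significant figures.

V ≈ 18.6 V

At node B, R3 is in parallel with the load: R3‖R_L = 28860 Ω.
Below node A the resistance is R2 + (R3‖R_L) = 29700 Ω, so V_A = 21.7 × 29700/33600 = 19.18 V.
Then V_B = V_A × (R3‖R_L)/(R2 + R3‖R_L) = 19.18 × 28860/29700 = 18.6 V.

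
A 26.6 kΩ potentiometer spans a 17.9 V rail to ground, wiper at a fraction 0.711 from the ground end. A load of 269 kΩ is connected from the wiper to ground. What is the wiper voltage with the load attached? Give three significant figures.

The wiper splits the pot into (1−α)R = 7.687 kΩ above and αR = 18.91 kΩ below.
Lower section ‖ load = 17.67 kΩ.
V_wiper = 17.9 × 17.67/(7.687 + 17.67) = 12.5 V.

V ≈ 12.5 V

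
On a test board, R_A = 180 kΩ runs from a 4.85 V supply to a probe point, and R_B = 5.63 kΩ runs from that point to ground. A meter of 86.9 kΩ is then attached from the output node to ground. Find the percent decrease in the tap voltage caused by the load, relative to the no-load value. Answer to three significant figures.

The divider's output (Thévenin) resistance is R_A‖R_B = 5.459 kΩ.
Fractional drop under load = R_th/(R_th + R_L) = 5.459 / (5.459 + 86.9) = 0.05911.
So the output falls by 5.91 %.

5.91 %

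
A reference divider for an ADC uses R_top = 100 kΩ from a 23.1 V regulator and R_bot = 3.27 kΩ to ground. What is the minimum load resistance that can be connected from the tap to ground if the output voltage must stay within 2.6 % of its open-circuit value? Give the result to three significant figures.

Output resistance R_th = R_top‖R_bot = (100 × 3.27)/103.3 = 3.166 kΩ.
The fractional drop is R_th/(R_th + R_L); requiring this ≤ 0.0260 gives R_L ≥ R_th(1/0.0260 − 1) = 3.166 × 37.46 = 119 kΩ.

R_L(min) ≈ 119 kΩ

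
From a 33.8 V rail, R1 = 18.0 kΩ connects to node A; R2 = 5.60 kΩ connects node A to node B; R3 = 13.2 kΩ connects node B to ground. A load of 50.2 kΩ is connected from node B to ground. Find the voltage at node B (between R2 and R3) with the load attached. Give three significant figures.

At node B, R3 is in parallel with the load: R3‖R_L = 10.45 kΩ.
Below node A the resistance is R2 + (R3‖R_L) = 16.05 kΩ, so V_A = 33.8 × 16.05/34.05 = 15.93 V.
Then V_B = V_A × (R3‖R_L)/(R2 + R3‖R_L) = 15.93 × 10.45/16.05 = 10.4 V.

V ≈ 10.4 V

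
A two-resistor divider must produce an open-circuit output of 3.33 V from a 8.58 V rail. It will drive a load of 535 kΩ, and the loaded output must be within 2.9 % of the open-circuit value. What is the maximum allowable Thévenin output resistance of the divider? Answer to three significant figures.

Loading drop = R_th/(R_th + R_L) ≤ 0.0290, so R_th ≤ R_L · ε/(1−ε) = 535 kΩ × 0.0290/0.9710 = 16.0 kΩ.
(Any R1, R2 with R2/(R1+R2) = 0.388 and R1‖R2 ≤ 16.0 kΩ will meet the spec.)

R_th ≤ 16.0 kΩ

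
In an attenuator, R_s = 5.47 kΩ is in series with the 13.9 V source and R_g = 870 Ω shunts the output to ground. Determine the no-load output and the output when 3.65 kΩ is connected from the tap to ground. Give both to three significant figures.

Unloaded: 1.91 V; loaded: 1.58 V

Open-circuit: V = 13.9 × 870/(5470 + 870) = 1.91 V.
With the load, R_g becomes R_g‖R_L = 702.5 Ω, so V = 13.9 × 702.5/6173 = 1.58 V.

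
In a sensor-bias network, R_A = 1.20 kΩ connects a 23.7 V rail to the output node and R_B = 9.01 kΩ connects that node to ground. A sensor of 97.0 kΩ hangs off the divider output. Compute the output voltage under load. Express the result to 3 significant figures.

V_out ≈ 20.7 V

The load sits in parallel with R_B: R_B‖R_L = (9.01 × 97.0) / (9.01 + 97.0) = 8.244 kΩ.
V_out = 23.7 × 8.244 / (1.20 + 8.244) = 23.7 × 8.244/9.444 = 20.7 V.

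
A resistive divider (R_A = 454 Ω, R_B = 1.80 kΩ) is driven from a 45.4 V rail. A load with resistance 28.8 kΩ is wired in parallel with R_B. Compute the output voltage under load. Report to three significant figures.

The load sits in parallel with R_B: R_B‖R_L = (1800 × 28800) / (1800 + 28800) = 1694 Ω.
V_out = 45.4 × 1694 / (454 + 1694) = 45.4 × 1694/2148 = 35.8 V.

V_out ≈ 35.8 V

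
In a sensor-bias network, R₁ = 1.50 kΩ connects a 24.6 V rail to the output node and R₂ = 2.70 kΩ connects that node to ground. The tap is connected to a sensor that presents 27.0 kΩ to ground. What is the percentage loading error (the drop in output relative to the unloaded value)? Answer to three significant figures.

3.45 %

The divider's output (Thévenin) resistance is R₁‖R₂ = 0.9643 kΩ.
Fractional drop under load = R_th/(R_th + R_L) = 0.9643 / (0.9643 + 27.0) = 0.03448.
So the output falls by 3.45 %.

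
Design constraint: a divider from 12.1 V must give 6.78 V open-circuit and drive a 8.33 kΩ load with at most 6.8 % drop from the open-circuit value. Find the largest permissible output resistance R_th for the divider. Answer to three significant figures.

R_th ≤ 608 Ω

Loading drop = R_th/(R_th + R_L) ≤ 0.0680, so R_th ≤ R_L · ε/(1−ε) = 8.33 kΩ × 0.0680/0.9320 = 608 Ω.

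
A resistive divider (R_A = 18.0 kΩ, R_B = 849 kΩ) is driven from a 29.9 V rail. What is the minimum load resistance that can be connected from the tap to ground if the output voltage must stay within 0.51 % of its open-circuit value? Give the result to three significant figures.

Output resistance R_th = R_A‖R_B = (18.0 × 849)/867.0 = 17.63 kΩ.
The fractional drop is R_th/(R_th + R_L); requiring this ≤ 0.00510 gives R_L ≥ R_th(1/0.00510 − 1) = 17.63 × 195.1 = 3.44 MΩ.

R_L(min) ≈ 3.44 MΩ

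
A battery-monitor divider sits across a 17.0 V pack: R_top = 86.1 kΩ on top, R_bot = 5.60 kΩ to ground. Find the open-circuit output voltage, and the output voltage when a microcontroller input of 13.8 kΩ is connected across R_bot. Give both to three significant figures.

Open-circuit: V = 17.0 × 5.60/(86.1 + 5.60) = 1.04 V.
With the load, R_bot becomes R_bot‖R_L = 3.984 kΩ, so V = 17.0 × 3.984/90.08 = 0.752 V.

Unloaded: 1.04 V; loaded: 0.752 V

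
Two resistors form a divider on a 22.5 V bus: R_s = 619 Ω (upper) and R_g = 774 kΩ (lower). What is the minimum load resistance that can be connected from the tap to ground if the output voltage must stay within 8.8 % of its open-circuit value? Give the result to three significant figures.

R_L(min) ≈ 6.41 kΩ

Output resistance R_th = R_s‖R_g = (619 × 774000)/774600 = 618.5 Ω.
The fractional drop is R_th/(R_th + R_L); requiring this ≤ 0.0880 gives R_L ≥ R_th(1/0.0880 − 1) = 618.5 × 10.36 = 6.41 kΩ.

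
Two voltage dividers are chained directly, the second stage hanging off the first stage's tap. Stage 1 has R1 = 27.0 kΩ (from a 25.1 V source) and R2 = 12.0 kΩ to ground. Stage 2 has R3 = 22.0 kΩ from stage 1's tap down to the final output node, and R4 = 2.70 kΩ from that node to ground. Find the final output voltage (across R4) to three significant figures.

V_out ≈ 0.632 V

Stage 2 presents R3+R4 = 24.70 kΩ as a load on stage 1's tap.
Stage 1's lower leg becomes R2‖(R3+R4) = 8.076 kΩ, so V_mid = 25.1 × 8.076/35.08 = 5.779 V.
Stage 2 is itself unloaded: V_out = V_mid × R4/(R3+R4) = 5.779 × 2.70/24.70 = 0.632 V.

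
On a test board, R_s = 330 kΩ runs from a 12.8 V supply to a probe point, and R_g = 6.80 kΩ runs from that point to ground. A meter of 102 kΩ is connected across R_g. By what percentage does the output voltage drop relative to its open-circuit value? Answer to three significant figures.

6.13 %

The divider's output (Thévenin) resistance is R_s‖R_g = 6.663 kΩ.
Fractional drop under load = R_th/(R_th + R_L) = 6.663 / (6.663 + 102) = 0.06132.
So the output falls by 6.13 %.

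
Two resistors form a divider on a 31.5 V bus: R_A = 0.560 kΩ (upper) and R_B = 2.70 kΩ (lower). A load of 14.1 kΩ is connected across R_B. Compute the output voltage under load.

V_out ≈ 25.3 V

The load sits in parallel with R_B: R_B‖R_L = (2700 × 14100) / (2700 + 14100) = 2266 Ω.
V_out = 31.5 × 2266 / (560 + 2266) = 31.5 × 2266/2826 = 25.3 V.
(Unloaded it would have been 26.1 V.)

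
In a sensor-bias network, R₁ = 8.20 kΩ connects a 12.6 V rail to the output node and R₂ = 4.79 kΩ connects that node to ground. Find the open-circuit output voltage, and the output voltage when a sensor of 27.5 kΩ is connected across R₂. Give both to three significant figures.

Open-circuit: V = 12.6 × 4.79/(8.20 + 4.79) = 4.65 V.
With the load, R₂ becomes R₂‖R_L = 4.079 kΩ, so V = 12.6 × 4.079/12.28 = 4.19 V.

Unloaded: 4.65 V; loaded: 4.19 V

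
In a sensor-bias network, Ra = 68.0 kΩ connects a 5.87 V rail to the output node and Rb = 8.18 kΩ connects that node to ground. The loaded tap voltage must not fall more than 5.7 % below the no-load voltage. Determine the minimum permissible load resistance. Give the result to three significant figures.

R_L(min) ≈ 121 kΩ

Output resistance R_th = Ra‖Rb = (68.0 × 8.18)/76.18 = 7.302 kΩ.
The fractional drop is R_th/(R_th + R_L); requiring this ≤ 0.0570 gives R_L ≥ R_th(1/0.0570 − 1) = 7.302 × 16.54 = 121 kΩ.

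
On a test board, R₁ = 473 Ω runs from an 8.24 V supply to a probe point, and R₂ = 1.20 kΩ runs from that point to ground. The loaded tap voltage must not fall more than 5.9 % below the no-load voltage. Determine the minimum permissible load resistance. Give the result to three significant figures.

Output resistance R_th = R₁‖R₂ = (473 × 1200)/1673 = 339.3 Ω.
The fractional drop is R_th/(R_th + R_L); requiring this ≤ 0.0590 gives R_L ≥ R_th(1/0.0590 − 1) = 339.3 × 15.95 = 5.41 kΩ.

R_L(min) ≈ 5.41 kΩ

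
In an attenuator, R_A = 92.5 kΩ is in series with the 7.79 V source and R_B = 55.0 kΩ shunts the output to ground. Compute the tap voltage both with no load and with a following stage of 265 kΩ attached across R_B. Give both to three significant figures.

Open-circuit: V = 7.79 × 55.0/(92.5 + 55.0) = 2.90 V.
With the load, R_B becomes R_B‖R_L = 45.55 kΩ, so V = 7.79 × 45.55/138.0 = 2.57 V.

Unloaded: 2.90 V; loaded: 2.57 V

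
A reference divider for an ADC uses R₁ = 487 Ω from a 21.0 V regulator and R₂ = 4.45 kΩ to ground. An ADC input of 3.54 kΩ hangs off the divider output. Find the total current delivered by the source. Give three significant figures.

R₂‖R_L = 1972 Ω, so the source sees R₁ + R₂‖R_L = 2459 Ω.
I = 21.0 V / 2459 Ω = 8.54 mA.

I ≈ 8.54 mA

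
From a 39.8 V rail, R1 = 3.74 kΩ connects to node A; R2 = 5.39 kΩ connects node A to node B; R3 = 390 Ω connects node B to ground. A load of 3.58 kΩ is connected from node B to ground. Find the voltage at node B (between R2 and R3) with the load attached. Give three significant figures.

At node B, R3 is in parallel with the load: R3‖R_L = 351.7 Ω.
Below node A the resistance is R2 + (R3‖R_L) = 5742 Ω, so V_A = 39.8 × 5742/9482 = 24.10 V.
Then V_B = V_A × (R3‖R_L)/(R2 + R3‖R_L) = 24.10 × 351.7/5742 = 1.48 V.

V ≈ 1.48 V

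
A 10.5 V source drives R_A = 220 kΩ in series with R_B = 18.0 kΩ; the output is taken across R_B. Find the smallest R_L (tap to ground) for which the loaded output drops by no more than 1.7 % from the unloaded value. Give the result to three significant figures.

Output resistance R_th = R_A‖R_B = (220 × 18.0)/238.0 = 16.64 kΩ.
The fractional drop is R_th/(R_th + R_L); requiring this ≤ 0.0170 gives R_L ≥ R_th(1/0.0170 − 1) = 16.64 × 57.82 = 962 kΩ.

R_L(min) ≈ 962 kΩ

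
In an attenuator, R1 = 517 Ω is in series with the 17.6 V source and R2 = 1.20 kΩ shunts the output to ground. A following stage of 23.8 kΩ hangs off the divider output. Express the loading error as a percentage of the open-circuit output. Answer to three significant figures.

1.50 %

The divider's output (Thévenin) resistance is R1‖R2 = 361.3 Ω.
Fractional drop under load = R_th/(R_th + R_L) = 361.3 / (361.3 + 23800) = 0.01495.
So the output falls by 1.50 %.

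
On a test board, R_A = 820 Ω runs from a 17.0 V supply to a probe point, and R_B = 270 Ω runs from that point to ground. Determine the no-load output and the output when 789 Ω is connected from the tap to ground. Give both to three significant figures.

Unloaded: 4.21 V; loaded: 3.35 V

Open-circuit: V = 17.0 × 270/(820 + 270) = 4.21 V.
With the load, R_B becomes R_B‖R_L = 201.2 Ω, so V = 17.0 × 201.2/1021 = 3.35 V.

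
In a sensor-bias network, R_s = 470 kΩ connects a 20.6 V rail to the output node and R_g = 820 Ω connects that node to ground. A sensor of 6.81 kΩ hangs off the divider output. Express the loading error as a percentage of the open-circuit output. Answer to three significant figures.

10.7 %

Unloaded V = 20.6 × 820/470800 = 0.035878 V.
Loaded: R_g‖R_L = 731.9 Ω, giving V = 20.6 × 731.9/470700 = 0.032028 V.
Drop = (0.035878 − 0.032028) / 0.035878 = 10.7 %.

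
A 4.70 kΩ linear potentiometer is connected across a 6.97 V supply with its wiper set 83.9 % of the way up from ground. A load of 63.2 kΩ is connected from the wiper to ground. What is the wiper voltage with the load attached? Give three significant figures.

V ≈ 5.79 V

The wiper splits the pot into (1−α)R = 756.7 Ω above and αR = 3943 Ω below.
Lower section ‖ load = 3712 Ω.
V_wiper = 6.97 × 3712/(756.7 + 3712) = 5.79 V.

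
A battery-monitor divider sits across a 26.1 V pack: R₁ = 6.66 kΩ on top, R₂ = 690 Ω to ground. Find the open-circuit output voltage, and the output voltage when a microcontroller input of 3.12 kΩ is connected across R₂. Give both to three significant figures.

Open-circuit: V = 26.1 × 690/(6660 + 690) = 2.45 V.
With the load, R₂ becomes R₂‖R_L = 565.0 Ω, so V = 26.1 × 565.0/7225 = 2.04 V.

Unloaded: 2.45 V; loaded: 2.04 V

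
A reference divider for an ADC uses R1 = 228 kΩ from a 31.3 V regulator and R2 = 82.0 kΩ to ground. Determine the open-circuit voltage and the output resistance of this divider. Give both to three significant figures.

V_th = 8.28 V, R_th = 60.3 kΩ

V_th is the open-circuit tap voltage: 31.3 × 82.0/(228 + 82.0) = 8.28 V.
With the supply zeroed, R1 and R2 appear in parallel from the tap: R_th = R1‖R2 = (228 × 82.0)/310.0 = 60.3 kΩ.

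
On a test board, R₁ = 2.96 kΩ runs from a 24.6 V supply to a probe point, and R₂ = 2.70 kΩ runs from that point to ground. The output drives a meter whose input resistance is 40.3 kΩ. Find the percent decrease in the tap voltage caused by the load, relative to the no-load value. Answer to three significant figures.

3.39 %

The divider's output (Thévenin) resistance is R₁‖R₂ = 1.412 kΩ.
Fractional drop under load = R_th/(R_th + R_L) = 1.412 / (1.412 + 40.3) = 0.03385.
So the output falls by 3.39 %.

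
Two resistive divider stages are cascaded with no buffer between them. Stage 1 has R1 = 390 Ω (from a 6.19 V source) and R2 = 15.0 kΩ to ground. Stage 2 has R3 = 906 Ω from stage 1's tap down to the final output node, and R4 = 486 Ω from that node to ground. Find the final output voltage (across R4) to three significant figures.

V_out ≈ 1.65 V

Stage 2 presents R3+R4 = 1392 Ω as a load on stage 1's tap.
Stage 1's lower leg becomes R2‖(R3+R4) = 1274 Ω, so V_mid = 6.19 × 1274/1664 = 4.739 V.
Stage 2 is itself unloaded: V_out = V_mid × R4/(R3+R4) = 4.739 × 486/1392 = 1.65 V.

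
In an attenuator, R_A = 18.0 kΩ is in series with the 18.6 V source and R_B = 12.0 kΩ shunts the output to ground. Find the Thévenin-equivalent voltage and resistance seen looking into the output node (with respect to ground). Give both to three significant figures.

V_th = 7.44 V, R_th = 7.20 kΩ

V_th is the open-circuit tap voltage: 18.6 × 12.0/(18.0 + 12.0) = 7.44 V.
With the supply zeroed, R_A and R_B appear in parallel from the tap: R_th = R_A‖R_B = (18.0 × 12.0)/30.00 = 7.20 kΩ.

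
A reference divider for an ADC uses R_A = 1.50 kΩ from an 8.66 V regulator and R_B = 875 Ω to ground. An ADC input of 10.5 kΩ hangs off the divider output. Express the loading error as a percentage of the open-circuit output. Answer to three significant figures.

5.00 %

The divider's output (Thévenin) resistance is R_A‖R_B = 552.6 Ω.
Fractional drop under load = R_th/(R_th + R_L) = 552.6 / (552.6 + 10500) = 0.05000.
So the output falls by 5.00 %.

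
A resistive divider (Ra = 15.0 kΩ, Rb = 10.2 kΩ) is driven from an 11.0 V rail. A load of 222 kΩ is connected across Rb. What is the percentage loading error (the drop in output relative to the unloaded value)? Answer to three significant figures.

2.66 %

The divider's output (Thévenin) resistance is Ra‖Rb = 6.071 kΩ.
Fractional drop under load = R_th/(R_th + R_L) = 6.071 / (6.071 + 222) = 0.02662.
So the output falls by 2.66 %.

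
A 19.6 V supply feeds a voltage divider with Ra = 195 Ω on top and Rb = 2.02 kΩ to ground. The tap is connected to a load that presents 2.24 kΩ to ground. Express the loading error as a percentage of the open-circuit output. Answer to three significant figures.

The divider's output (Thévenin) resistance is Ra‖Rb = 177.8 Ω.
Fractional drop under load = R_th/(R_th + R_L) = 177.8 / (177.8 + 2240) = 0.07355.
So the output falls by 7.36 %.

7.36 %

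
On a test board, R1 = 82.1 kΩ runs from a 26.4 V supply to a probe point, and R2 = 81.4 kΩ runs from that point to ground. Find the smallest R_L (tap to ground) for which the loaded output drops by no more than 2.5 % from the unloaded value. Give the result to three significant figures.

R_L(min) ≈ 1.59 MΩ

Output resistance R_th = R1‖R2 = (82.1 × 81.4)/163.5 = 40.87 kΩ.
The fractional drop is R_th/(R_th + R_L); requiring this ≤ 0.0250 gives R_L ≥ R_th(1/0.0250 − 1) = 40.87 × 39.00 = 1.59 MΩ.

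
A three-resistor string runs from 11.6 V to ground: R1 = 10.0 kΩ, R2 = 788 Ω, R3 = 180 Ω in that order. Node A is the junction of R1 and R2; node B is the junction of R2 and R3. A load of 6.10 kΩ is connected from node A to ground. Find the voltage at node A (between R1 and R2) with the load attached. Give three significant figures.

V ≈ 0.894 V

Below node A the series string R2+R3 = 968.0 Ω sits in parallel with the 6100 Ω load: 835.4 Ω.
V_A = 11.6 × 835.4/(10000 + 835.4) = 0.894 V.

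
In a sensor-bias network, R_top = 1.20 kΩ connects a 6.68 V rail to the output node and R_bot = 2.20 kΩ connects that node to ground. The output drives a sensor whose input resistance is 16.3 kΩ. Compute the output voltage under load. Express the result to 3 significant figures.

V_out ≈ 4.13 V

The load sits in parallel with R_bot: R_bot‖R_L = (2.20 × 16.3) / (2.20 + 16.3) = 1.938 kΩ.
V_out = 6.68 × 1.938 / (1.20 + 1.938) = 6.68 × 1.938/3.138 = 4.13 V.
(Unloaded it would have been 4.32 V.)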